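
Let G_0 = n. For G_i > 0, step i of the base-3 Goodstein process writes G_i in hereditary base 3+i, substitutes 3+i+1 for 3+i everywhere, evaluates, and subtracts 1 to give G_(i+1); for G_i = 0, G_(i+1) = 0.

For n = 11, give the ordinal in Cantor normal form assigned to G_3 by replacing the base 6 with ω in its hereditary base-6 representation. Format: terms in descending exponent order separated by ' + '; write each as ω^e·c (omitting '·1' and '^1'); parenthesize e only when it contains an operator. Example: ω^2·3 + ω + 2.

ω·5 + 5

11 —HB3→ 3^2 + 2 —bump→ 4^2 + 2 = 18 —(−1)→ 17
17 —HB4→ 4^2 + 1 —bump→ 5^2 + 1 = 26 —(−1)→ 25
25 —HB5→ 5^2 —bump→ 6^2 = 36 —(−1)→ 35
35 —HB6→ 5·6 + 5 —bump→ 5·7 + 5 = 40 —(−1)→ 39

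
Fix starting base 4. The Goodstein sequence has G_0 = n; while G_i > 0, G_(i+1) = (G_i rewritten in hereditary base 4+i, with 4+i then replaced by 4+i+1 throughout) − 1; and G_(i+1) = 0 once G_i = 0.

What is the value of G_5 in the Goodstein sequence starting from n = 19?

69

G_0 = 19. HB_4(19) = 4^2 + 3. Bump = 28. G_1 = 27.
G_1 = 27. HB_5(27) = 5^2 + 2. Bump = 38. G_2 = 37.
G_2 = 37. HB_6(37) = 6^2 + 1. Bump = 50. G_3 = 49.
G_3 = 49. HB_7(49) = 7^2. Bump = 64. G_4 = 63.
G_4 = 63. HB_8(63) = 7·8 + 7. Bump = 70. G_5 = 69.
G_5 = 69. HB_9(69) = 7·9 + 6. Bump = 76. G_6 = 75.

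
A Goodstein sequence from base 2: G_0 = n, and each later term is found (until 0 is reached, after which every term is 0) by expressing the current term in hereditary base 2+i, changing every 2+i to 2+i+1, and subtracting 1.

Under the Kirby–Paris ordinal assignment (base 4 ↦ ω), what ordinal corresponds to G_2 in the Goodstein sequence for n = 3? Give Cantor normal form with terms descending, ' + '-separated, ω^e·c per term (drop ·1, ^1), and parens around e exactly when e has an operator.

(0) 3|_2 = 2 + 1 ↦ 3 + 1|_3 = 4 ⇒ 3
(1) 3|_3 = 3 ↦ 4|_4 = 4 ⇒ 3
(2) 3|_4 = 3 ↦ 3|_5 = 3 ⇒ 2

3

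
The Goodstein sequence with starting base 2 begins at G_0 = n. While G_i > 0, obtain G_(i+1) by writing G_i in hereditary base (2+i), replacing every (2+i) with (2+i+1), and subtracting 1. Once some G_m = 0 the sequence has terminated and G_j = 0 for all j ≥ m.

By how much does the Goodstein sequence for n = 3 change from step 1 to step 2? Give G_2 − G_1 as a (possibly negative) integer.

0

base 2: 3 = 2 + 1; at 3: 3 + 1 = 4; next = 3
base 3: 3 = 3; at 4: 4 = 4; next = 3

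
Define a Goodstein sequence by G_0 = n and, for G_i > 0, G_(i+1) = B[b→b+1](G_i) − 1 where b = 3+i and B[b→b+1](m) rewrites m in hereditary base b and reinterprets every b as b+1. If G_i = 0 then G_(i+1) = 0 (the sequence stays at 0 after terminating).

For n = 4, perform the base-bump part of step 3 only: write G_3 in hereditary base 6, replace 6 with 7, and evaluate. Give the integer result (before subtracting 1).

3

base 3: 4 = 3 + 1; at 4: 4 + 1 = 5; next = 4
base 4: 4 = 4; at 5: 5 = 5; next = 4
base 5: 4 = 4; at 6: 4 = 4; next = 3
base 6: 3 = 3; at 7: 3 = 3; next = 2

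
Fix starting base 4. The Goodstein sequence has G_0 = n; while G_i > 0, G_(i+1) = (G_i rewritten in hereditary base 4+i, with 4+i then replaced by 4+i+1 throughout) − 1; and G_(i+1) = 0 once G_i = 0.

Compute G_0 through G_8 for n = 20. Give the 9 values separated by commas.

base 4: 20 = 4^2 + 4; at 5: 5^2 + 5 = 30; next = 29
base 5: 29 = 5^2 + 4; at 6: 6^2 + 4 = 40; next = 39
base 6: 39 = 6^2 + 3; at 7: 7^2 + 3 = 52; next = 51
base 7: 51 = 7^2 + 2; at 8: 8^2 + 2 = 66; next = 65
base 8: 65 = 8^2 + 1; at 9: 9^2 + 1 = 82; next = 81
base 9: 81 = 9^2; at 10: 10^2 = 100; next = 99
base 10: 99 = 9·10 + 9; at 11: 9·11 + 9 = 108; next = 107
base 11: 107 = 9·11 + 8; at 12: 9·12 + 8 = 116; next = 115

20, 29, 39, 51, 65, 81, 99, 107, 115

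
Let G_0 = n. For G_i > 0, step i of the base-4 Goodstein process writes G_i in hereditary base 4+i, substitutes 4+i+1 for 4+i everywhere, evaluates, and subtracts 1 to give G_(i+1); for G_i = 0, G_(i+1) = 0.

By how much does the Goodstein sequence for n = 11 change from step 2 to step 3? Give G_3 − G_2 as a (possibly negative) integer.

[0] 11 ≡ 2·4 + 3 (base 4). Lift 5: 13. −1: 12.
[1] 12 ≡ 2·5 + 2 (base 5). Lift 6: 14. −1: 13.
[2] 13 ≡ 2·6 + 1 (base 6). Lift 7: 15. −1: 14.

1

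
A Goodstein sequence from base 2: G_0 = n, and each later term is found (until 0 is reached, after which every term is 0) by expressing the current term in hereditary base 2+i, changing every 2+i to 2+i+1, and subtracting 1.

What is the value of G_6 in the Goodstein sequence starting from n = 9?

50333399

G_0 = 9. HB_2(9) = 2^(2 + 1) + 1. Bump = 82. G_1 = 81.
G_1 = 81. HB_3(81) = 3^(3 + 1). Bump = 1024. G_2 = 1023.
G_2 = 1023. HB_4(1023) = 3·4^4 + 3·4^3 + 3·4^2 + 3·4 + 3. Bump = 9843. G_3 = 9842.
G_3 = 9842. HB_5(9842) = 3·5^5 + 3·5^3 + 3·5^2 + 3·5 + 2. Bump = 140744. G_4 = 140743.
G_4 = 140743. HB_6(140743) = 3·6^6 + 3·6^3 + 3·6^2 + 3·6 + 1. Bump = 2471827. G_5 = 2471826.
G_5 = 2471826. HB_7(2471826) = 3·7^7 + 3·7^3 + 3·7^2 + 3·7. Bump = 50333400. G_6 = 50333399.
G_6 = 50333399. HB_8(50333399) = 3·8^8 + 3·8^3 + 3·8^2 + 2·8 + 7. Bump = 1162263922. G_7 = 1162263921.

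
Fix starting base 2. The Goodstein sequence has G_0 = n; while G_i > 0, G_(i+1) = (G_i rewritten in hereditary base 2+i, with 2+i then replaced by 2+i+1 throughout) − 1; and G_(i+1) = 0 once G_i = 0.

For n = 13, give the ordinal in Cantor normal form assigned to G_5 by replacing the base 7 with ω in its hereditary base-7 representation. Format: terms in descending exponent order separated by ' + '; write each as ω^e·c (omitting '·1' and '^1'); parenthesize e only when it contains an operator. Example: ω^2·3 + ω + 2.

ω^(ω + 1) + ω^3·3 + ω^2·3 + ω·3

G_0 = 13. HB_2(13) = 2^(2 + 1) + 2^2 + 1. Bump = 109. G_1 = 108.
G_1 = 108. HB_3(108) = 3^(3 + 1) + 3^3. Bump = 1280. G_2 = 1279.
G_2 = 1279. HB_4(1279) = 4^(4 + 1) + 3·4^3 + 3·4^2 + 3·4 + 3. Bump = 16093. G_3 = 16092.
G_3 = 16092. HB_5(16092) = 5^(5 + 1) + 3·5^3 + 3·5^2 + 3·5 + 2. Bump = 280712. G_4 = 280711.
G_4 = 280711. HB_6(280711) = 6^(6 + 1) + 3·6^3 + 3·6^2 + 3·6 + 1. Bump = 5765999. G_5 = 5765998.
G_5 = 5765998. HB_7(5765998) = 7^(7 + 1) + 3·7^3 + 3·7^2 + 3·7. Bump = 134219480. G_6 = 134219479.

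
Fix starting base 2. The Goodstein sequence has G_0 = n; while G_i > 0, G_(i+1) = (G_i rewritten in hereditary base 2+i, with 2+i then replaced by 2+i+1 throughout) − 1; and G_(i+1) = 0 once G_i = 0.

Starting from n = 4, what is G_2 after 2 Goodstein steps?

41

G_0 = 4. HB_2(4) = 2^2. Bump = 27. G_1 = 26.
G_1 = 26. HB_3(26) = 2·3^2 + 2·3 + 2. Bump = 42. G_2 = 41.
G_2 = 41. HB_4(41) = 2·4^2 + 2·4 + 1. Bump = 61. G_3 = 60.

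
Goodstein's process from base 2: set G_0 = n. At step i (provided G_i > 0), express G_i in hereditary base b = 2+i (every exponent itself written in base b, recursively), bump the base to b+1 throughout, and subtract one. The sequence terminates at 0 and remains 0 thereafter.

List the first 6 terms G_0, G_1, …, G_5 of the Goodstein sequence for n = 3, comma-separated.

3, 3, 3, 2, 1, 0

G_0 = 3. HB_2(3) = 2 + 1. Bump = 4. G_1 = 3.
G_1 = 3. HB_3(3) = 3. Bump = 4. G_2 = 3.
G_2 = 3. HB_4(3) = 3. Bump = 3. G_3 = 2.
G_3 = 2. HB_5(2) = 2. Bump = 2. G_4 = 1.
G_4 = 1. HB_6(1) = 1. Bump = 1. G_5 = 0.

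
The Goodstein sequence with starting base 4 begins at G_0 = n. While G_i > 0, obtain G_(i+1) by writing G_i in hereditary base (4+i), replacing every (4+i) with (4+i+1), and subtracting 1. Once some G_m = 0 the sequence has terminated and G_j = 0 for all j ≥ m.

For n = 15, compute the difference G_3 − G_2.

G_0 = 15. HB_4(15) = 3·4 + 3. Bump = 18. G_1 = 17.
G_1 = 17. HB_5(17) = 3·5 + 2. Bump = 20. G_2 = 19.
G_2 = 19. HB_6(19) = 3·6 + 1. Bump = 22. G_3 = 21.

2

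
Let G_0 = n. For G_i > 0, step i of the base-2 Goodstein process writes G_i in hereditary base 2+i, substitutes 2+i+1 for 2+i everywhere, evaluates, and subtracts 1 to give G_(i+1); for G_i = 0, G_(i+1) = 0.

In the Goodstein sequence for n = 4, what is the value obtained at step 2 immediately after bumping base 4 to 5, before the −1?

[0] 4 ≡ 2^2 (base 2). Lift 3: 27. −1: 26.
[1] 26 ≡ 2·3^2 + 2·3 + 2 (base 3). Lift 4: 42. −1: 41.
[2] 41 ≡ 2·4^2 + 2·4 + 1 (base 4). Lift 5: 61. −1: 60.

61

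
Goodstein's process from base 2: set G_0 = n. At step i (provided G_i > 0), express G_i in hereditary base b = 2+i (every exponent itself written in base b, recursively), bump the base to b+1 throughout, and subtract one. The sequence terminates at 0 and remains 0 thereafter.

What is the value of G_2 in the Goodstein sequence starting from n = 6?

257

i=0: 6 = 2^2 + 2 (b=2); 2→3: 3^3 + 3 = 30; 30−1 = 29
i=1: 29 = 3^3 + 2 (b=3); 3→4: 4^4 + 2 = 258; 258−1 = 257
i=2: 257 = 4^4 + 1 (b=4); 4→5: 5^5 + 1 = 3126; 3126−1 = 3125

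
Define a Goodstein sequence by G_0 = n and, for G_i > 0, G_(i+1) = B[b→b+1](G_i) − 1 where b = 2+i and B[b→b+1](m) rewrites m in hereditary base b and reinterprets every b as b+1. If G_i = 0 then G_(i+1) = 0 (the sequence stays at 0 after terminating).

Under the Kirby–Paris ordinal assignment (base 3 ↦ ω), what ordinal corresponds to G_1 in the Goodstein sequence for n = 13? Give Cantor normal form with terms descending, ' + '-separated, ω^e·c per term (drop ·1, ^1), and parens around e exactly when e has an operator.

ω^(ω + 1) + ω^ω

G_0 = 13. HB_2(13) = 2^(2 + 1) + 2^2 + 1. Bump = 109. G_1 = 108.
G_1 = 108. HB_3(108) = 3^(3 + 1) + 3^3. Bump = 1280. G_2 = 1279.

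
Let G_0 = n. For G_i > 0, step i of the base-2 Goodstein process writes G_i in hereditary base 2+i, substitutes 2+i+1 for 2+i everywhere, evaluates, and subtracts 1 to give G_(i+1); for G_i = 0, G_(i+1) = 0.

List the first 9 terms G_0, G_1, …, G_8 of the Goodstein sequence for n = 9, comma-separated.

base 2: 9 = 2^(2 + 1) + 1; at 3: 3^(3 + 1) + 1 = 82; next = 81
base 3: 81 = 3^(3 + 1); at 4: 4^(4 + 1) = 1024; next = 1023
base 4: 1023 = 3·4^4 + 3·4^3 + 3·4^2 + 3·4 + 3; at 5: 3·5^5 + 3·5^3 + 3·5^2 + 3·5 + 3 = 9843; next = 9842
base 5: 9842 = 3·5^5 + 3·5^3 + 3·5^2 + 3·5 + 2; at 6: 3·6^6 + 3·6^3 + 3·6^2 + 3·6 + 2 = 140744; next = 140743
base 6: 140743 = 3·6^6 + 3·6^3 + 3·6^2 + 3·6 + 1; at 7: 3·7^7 + 3·7^3 + 3·7^2 + 3·7 + 1 = 2471827; next = 2471826
base 7: 2471826 = 3·7^7 + 3·7^3 + 3·7^2 + 3·7; at 8: 3·8^8 + 3·8^3 + 3·8^2 + 3·8 = 50333400; next = 50333399
base 8: 50333399 = 3·8^8 + 3·8^3 + 3·8^2 + 2·8 + 7; at 9: 3·9^9 + 3·9^3 + 3·9^2 + 2·9 + 7 = 1162263922; next = 1162263921
base 9: 1162263921 = 3·9^9 + 3·9^3 + 3·9^2 + 2·9 + 6; at 10: 3·10^10 + 3·10^3 + 3·10^2 + 2·10 + 6 = 30000003326; next = 30000003325

9, 81, 1023, 9842, 140743, 2471826, 50333399, 1162263921, 30000003325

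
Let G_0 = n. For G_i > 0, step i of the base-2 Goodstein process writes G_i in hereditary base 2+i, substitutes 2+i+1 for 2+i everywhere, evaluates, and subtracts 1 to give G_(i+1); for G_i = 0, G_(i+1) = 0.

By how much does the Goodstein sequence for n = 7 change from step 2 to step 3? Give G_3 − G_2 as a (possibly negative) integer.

2868

step 0: 7 = 2^2 + 2 + 1; sub 3 for 2: 3^3 + 3 + 1; = 31; G_1 = 31−1 = 30
step 1: 30 = 3^3 + 3; sub 4 for 3: 4^4 + 4; = 260; G_2 = 260−1 = 259
step 2: 259 = 4^4 + 3; sub 5 for 4: 5^5 + 3; = 3128; G_3 = 3128−1 = 3127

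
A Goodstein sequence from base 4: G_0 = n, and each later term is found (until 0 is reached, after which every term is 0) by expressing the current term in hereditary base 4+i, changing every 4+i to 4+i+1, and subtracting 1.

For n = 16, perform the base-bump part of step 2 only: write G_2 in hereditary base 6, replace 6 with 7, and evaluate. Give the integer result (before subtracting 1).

G_0 = 16. HB_4(16) = 4^2. Bump = 25. G_1 = 24.
G_1 = 24. HB_5(24) = 4·5 + 4. Bump = 28. G_2 = 27.
G_2 = 27. HB_6(27) = 4·6 + 3. Bump = 31. G_3 = 30.

31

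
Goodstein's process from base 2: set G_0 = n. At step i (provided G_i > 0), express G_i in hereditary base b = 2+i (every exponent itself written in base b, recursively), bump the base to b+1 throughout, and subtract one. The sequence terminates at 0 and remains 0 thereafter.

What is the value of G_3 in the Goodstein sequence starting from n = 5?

G_0=5  [base 2] 2^2 + 1  →[2↦3]→  3^3 + 1 = 28  −1 ⇒ G_1=27
G_1=27  [base 3] 3^3  →[3↦4]→  4^4 = 256  −1 ⇒ G_2=255
G_2=255  [base 4] 3·4^3 + 3·4^2 + 3·4 + 3  →[4↦5]→  3·5^3 + 3·5^2 + 3·5 + 3 = 468  −1 ⇒ G_3=467
G_3=467  [base 5] 3·5^3 + 3·5^2 + 3·5 + 2  →[5↦6]→  3·6^3 + 3·6^2 + 3·6 + 2 = 776  −1 ⇒ G_4=775

467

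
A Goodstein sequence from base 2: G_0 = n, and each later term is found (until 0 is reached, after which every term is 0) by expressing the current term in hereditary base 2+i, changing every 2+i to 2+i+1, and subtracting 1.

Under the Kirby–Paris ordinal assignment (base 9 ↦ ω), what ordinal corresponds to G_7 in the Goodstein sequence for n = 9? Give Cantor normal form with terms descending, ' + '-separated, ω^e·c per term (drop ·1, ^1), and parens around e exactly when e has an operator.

ω^ω·3 + ω^3·3 + ω^2·3 + ω·2 + 6

G_0 = 9. HB_2(9) = 2^(2 + 1) + 1. Bump = 82. G_1 = 81.
G_1 = 81. HB_3(81) = 3^(3 + 1). Bump = 1024. G_2 = 1023.
G_2 = 1023. HB_4(1023) = 3·4^4 + 3·4^3 + 3·4^2 + 3·4 + 3. Bump = 9843. G_3 = 9842.
G_3 = 9842. HB_5(9842) = 3·5^5 + 3·5^3 + 3·5^2 + 3·5 + 2. Bump = 140744. G_4 = 140743.
G_4 = 140743. HB_6(140743) = 3·6^6 + 3·6^3 + 3·6^2 + 3·6 + 1. Bump = 2471827. G_5 = 2471826.
G_5 = 2471826. HB_7(2471826) = 3·7^7 + 3·7^3 + 3·7^2 + 3·7. Bump = 50333400. G_6 = 50333399.
G_6 = 50333399. HB_8(50333399) = 3·8^8 + 3·8^3 + 3·8^2 + 2·8 + 7. Bump = 1162263922. G_7 = 1162263921.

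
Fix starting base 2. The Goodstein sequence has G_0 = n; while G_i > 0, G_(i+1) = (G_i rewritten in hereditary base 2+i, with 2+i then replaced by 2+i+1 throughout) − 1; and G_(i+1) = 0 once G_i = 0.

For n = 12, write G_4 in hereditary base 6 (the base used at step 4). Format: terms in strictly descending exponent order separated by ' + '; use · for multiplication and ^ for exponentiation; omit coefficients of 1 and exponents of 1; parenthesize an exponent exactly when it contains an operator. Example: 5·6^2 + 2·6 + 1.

6^(6 + 1) + 2·6^2 + 6 + 5

G_0=12  [base 2] 2^(2 + 1) + 2^2  →[2↦3]→  3^(3 + 1) + 3^3 = 108  −1 ⇒ G_1=107
G_1=107  [base 3] 3^(3 + 1) + 2·3^2 + 2·3 + 2  →[3↦4]→  4^(4 + 1) + 2·4^2 + 2·4 + 2 = 1066  −1 ⇒ G_2=1065
G_2=1065  [base 4] 4^(4 + 1) + 2·4^2 + 2·4 + 1  →[4↦5]→  5^(5 + 1) + 2·5^2 + 2·5 + 1 = 15686  −1 ⇒ G_3=15685
G_3=15685  [base 5] 5^(5 + 1) + 2·5^2 + 2·5  →[5↦6]→  6^(6 + 1) + 2·6^2 + 2·6 = 280020  −1 ⇒ G_4=280019
G_4=280019  [base 6] 6^(6 + 1) + 2·6^2 + 6 + 5  →[6↦7]→  7^(7 + 1) + 2·7^2 + 7 + 5 = 5764911  −1 ⇒ G_5=5764910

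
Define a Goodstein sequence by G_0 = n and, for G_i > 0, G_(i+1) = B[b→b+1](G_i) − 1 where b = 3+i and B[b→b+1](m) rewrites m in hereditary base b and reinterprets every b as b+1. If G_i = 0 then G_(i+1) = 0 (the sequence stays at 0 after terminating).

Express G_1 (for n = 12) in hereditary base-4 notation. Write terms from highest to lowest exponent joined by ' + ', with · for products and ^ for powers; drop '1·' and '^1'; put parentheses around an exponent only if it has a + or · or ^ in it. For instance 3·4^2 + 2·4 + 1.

base 3: 12 = 3^2 + 3; at 4: 4^2 + 4 = 20; next = 19
base 4: 19 = 4^2 + 3; at 5: 5^2 + 3 = 28; next = 27

4^2 + 3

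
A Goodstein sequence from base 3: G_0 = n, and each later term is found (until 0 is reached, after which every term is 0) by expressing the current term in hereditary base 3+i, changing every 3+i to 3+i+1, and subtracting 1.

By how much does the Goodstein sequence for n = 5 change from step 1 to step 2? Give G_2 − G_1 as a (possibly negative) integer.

(0) 5|_3 = 3 + 2 ↦ 4 + 2|_4 = 6 ⇒ 5
(1) 5|_4 = 4 + 1 ↦ 5 + 1|_5 = 6 ⇒ 5

0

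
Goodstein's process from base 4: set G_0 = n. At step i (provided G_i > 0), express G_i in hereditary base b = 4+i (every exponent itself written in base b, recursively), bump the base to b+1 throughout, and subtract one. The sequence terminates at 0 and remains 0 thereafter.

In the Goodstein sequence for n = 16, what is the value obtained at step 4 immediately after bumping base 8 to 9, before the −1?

(0) 16|_4 = 4^2 ↦ 5^2|_5 = 25 ⇒ 24
(1) 24|_5 = 4·5 + 4 ↦ 4·6 + 4|_6 = 28 ⇒ 27
(2) 27|_6 = 4·6 + 3 ↦ 4·7 + 3|_7 = 31 ⇒ 30
(3) 30|_7 = 4·7 + 2 ↦ 4·8 + 2|_8 = 34 ⇒ 33

37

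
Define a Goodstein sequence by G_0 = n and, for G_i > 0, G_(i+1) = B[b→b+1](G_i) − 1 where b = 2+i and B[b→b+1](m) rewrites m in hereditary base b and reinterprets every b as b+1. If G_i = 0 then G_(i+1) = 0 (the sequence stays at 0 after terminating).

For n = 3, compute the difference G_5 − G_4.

-1

G_0=3  [base 2] 2 + 1  →[2↦3]→  3 + 1 = 4  −1 ⇒ G_1=3
G_1=3  [base 3] 3  →[3↦4]→  4 = 4  −1 ⇒ G_2=3
G_2=3  [base 4] 3  →[4↦5]→  3 = 3  −1 ⇒ G_3=2
G_3=2  [base 5] 2  →[5↦6]→  2 = 2  −1 ⇒ G_4=1
G_4=1  [base 6] 1  →[6↦7]→  1 = 1  −1 ⇒ G_5=0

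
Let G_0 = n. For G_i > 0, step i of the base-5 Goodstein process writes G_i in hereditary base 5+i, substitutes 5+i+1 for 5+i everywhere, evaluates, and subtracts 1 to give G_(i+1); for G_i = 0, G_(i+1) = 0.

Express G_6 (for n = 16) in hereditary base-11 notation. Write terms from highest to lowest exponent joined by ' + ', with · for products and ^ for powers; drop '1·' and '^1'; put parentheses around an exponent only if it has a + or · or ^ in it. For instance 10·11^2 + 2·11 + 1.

2·11 + 2

16 —HB5→ 3·5 + 1 —bump→ 3·6 + 1 = 19 —(−1)→ 18
18 —HB6→ 3·6 —bump→ 3·7 = 21 —(−1)→ 20
20 —HB7→ 2·7 + 6 —bump→ 2·8 + 6 = 22 —(−1)→ 21
21 —HB8→ 2·8 + 5 —bump→ 2·9 + 5 = 23 —(−1)→ 22
22 —HB9→ 2·9 + 4 —bump→ 2·10 + 4 = 24 —(−1)→ 23
23 —HB10→ 2·10 + 3 —bump→ 2·11 + 3 = 25 —(−1)→ 24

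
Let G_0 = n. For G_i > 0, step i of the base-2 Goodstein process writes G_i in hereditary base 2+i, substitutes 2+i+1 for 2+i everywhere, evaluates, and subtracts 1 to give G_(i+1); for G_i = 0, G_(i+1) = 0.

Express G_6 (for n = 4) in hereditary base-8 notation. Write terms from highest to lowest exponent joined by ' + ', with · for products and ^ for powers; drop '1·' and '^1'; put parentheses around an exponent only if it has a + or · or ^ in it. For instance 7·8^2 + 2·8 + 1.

base 2: 4 = 2^2; at 3: 3^3 = 27; next = 26
base 3: 26 = 2·3^2 + 2·3 + 2; at 4: 2·4^2 + 2·4 + 2 = 42; next = 41
base 4: 41 = 2·4^2 + 2·4 + 1; at 5: 2·5^2 + 2·5 + 1 = 61; next = 60
base 5: 60 = 2·5^2 + 2·5; at 6: 2·6^2 + 2·6 = 84; next = 83
base 6: 83 = 2·6^2 + 6 + 5; at 7: 2·7^2 + 7 + 5 = 110; next = 109
base 7: 109 = 2·7^2 + 7 + 4; at 8: 2·8^2 + 8 + 4 = 140; next = 139
base 8: 139 = 2·8^2 + 8 + 3; at 9: 2·9^2 + 9 + 3 = 174; next = 173

2·8^2 + 8 + 3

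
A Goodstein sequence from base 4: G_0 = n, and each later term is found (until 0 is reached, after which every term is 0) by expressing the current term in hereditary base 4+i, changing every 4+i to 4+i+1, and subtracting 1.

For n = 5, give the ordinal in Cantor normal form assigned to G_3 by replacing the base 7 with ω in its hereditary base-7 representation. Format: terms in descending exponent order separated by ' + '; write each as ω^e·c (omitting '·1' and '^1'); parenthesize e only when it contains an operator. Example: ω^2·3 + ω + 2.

4

step 0: 5 = 4 + 1; sub 5 for 4: 5 + 1; = 6; G_1 = 6−1 = 5
step 1: 5 = 5; sub 6 for 5: 6; = 6; G_2 = 6−1 = 5
step 2: 5 = 5; sub 7 for 6: 5; = 5; G_3 = 5−1 = 4
step 3: 4 = 4; sub 8 for 7: 4; = 4; G_4 = 4−1 = 3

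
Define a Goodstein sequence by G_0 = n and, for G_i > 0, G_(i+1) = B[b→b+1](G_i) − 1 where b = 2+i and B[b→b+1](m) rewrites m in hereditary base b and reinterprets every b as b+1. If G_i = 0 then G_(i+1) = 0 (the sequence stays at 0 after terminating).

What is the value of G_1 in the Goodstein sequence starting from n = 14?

110

(0) 14|_2 = 2^(2 + 1) + 2^2 + 2 ↦ 3^(3 + 1) + 3^3 + 3|_3 = 111 ⇒ 110
(1) 110|_3 = 3^(3 + 1) + 3^3 + 2 ↦ 4^(4 + 1) + 4^4 + 2|_4 = 1282 ⇒ 1281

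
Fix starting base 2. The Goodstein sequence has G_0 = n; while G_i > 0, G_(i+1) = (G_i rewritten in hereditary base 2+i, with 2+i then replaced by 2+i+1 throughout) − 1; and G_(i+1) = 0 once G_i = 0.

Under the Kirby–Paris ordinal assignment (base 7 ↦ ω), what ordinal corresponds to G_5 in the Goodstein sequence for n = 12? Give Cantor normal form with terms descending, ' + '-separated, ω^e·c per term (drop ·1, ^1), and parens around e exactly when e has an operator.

i=0: 12 = 2^(2 + 1) + 2^2 (b=2); 2→3: 3^(3 + 1) + 3^3 = 108; 108−1 = 107
i=1: 107 = 3^(3 + 1) + 2·3^2 + 2·3 + 2 (b=3); 3→4: 4^(4 + 1) + 2·4^2 + 2·4 + 2 = 1066; 1066−1 = 1065
i=2: 1065 = 4^(4 + 1) + 2·4^2 + 2·4 + 1 (b=4); 4→5: 5^(5 + 1) + 2·5^2 + 2·5 + 1 = 15686; 15686−1 = 15685
i=3: 15685 = 5^(5 + 1) + 2·5^2 + 2·5 (b=5); 5→6: 6^(6 + 1) + 2·6^2 + 2·6 = 280020; 280020−1 = 280019
i=4: 280019 = 6^(6 + 1) + 2·6^2 + 6 + 5 (b=6); 6→7: 7^(7 + 1) + 2·7^2 + 7 + 5 = 5764911; 5764911−1 = 5764910
i=5: 5764910 = 7^(7 + 1) + 2·7^2 + 7 + 4 (b=7); 7→8: 8^(8 + 1) + 2·8^2 + 8 + 4 = 134217868; 134217868−1 = 134217867

ω^(ω + 1) + ω^2·2 + ω + 4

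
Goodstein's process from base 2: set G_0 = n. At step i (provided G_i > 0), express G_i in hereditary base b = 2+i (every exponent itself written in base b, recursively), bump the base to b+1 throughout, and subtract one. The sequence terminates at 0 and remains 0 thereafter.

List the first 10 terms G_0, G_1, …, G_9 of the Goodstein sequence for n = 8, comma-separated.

8, 80, 553, 6310, 93395, 1647195, 33554571, 774841151, 20000000211, 570623341475

step 0: 8 = 2^(2 + 1); sub 3 for 2: 3^(3 + 1); = 81; G_1 = 81−1 = 80
step 1: 80 = 2·3^3 + 2·3^2 + 2·3 + 2; sub 4 for 3: 2·4^4 + 2·4^2 + 2·4 + 2; = 554; G_2 = 554−1 = 553
step 2: 553 = 2·4^4 + 2·4^2 + 2·4 + 1; sub 5 for 4: 2·5^5 + 2·5^2 + 2·5 + 1; = 6311; G_3 = 6311−1 = 6310
step 3: 6310 = 2·5^5 + 2·5^2 + 2·5; sub 6 for 5: 2·6^6 + 2·6^2 + 2·6; = 93396; G_4 = 93396−1 = 93395
step 4: 93395 = 2·6^6 + 2·6^2 + 6 + 5; sub 7 for 6: 2·7^7 + 2·7^2 + 7 + 5; = 1647196; G_5 = 1647196−1 = 1647195
step 5: 1647195 = 2·7^7 + 2·7^2 + 7 + 4; sub 8 for 7: 2·8^8 + 2·8^2 + 8 + 4; = 33554572; G_6 = 33554572−1 = 33554571
step 6: 33554571 = 2·8^8 + 2·8^2 + 8 + 3; sub 9 for 8: 2·9^9 + 2·9^2 + 9 + 3; = 774841152; G_7 = 774841152−1 = 774841151
step 7: 774841151 = 2·9^9 + 2·9^2 + 9 + 2; sub 10 for 9: 2·10^10 + 2·10^2 + 10 + 2; = 20000000212; G_8 = 20000000212−1 = 20000000211
step 8: 20000000211 = 2·10^10 + 2·10^2 + 10 + 1; sub 11 for 10: 2·11^11 + 2·11^2 + 11 + 1; = 570623341476; G_9 = 570623341476−1 = 570623341475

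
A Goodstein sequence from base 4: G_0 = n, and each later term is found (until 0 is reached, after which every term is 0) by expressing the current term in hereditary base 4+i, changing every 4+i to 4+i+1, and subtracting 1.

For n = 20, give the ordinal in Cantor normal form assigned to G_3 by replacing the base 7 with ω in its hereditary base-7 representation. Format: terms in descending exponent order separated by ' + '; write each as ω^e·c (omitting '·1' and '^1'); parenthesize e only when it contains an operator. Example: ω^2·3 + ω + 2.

G_0 = 20. HB_4(20) = 4^2 + 4. Bump = 30. G_1 = 29.
G_1 = 29. HB_5(29) = 5^2 + 4. Bump = 40. G_2 = 39.
G_2 = 39. HB_6(39) = 6^2 + 3. Bump = 52. G_3 = 51.

ω^2 + 2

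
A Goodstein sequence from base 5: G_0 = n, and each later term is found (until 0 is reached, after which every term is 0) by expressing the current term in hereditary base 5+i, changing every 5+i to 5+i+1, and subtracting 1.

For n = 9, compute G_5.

9

G_0 = 9. HB_5(9) = 5 + 4. Bump = 10. G_1 = 9.
G_1 = 9. HB_6(9) = 6 + 3. Bump = 10. G_2 = 9.
G_2 = 9. HB_7(9) = 7 + 2. Bump = 10. G_3 = 9.
G_3 = 9. HB_8(9) = 8 + 1. Bump = 10. G_4 = 9.
G_4 = 9. HB_9(9) = 9. Bump = 10. G_5 = 9.
G_5 = 9. HB_10(9) = 9. Bump = 9. G_6 = 8.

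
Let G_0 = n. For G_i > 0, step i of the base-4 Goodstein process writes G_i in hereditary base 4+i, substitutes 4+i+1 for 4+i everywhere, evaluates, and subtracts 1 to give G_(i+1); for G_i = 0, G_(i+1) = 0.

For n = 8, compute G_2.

(0) 8|_4 = 2·4 ↦ 2·5|_5 = 10 ⇒ 9
(1) 9|_5 = 5 + 4 ↦ 6 + 4|_6 = 10 ⇒ 9
(2) 9|_6 = 6 + 3 ↦ 7 + 3|_7 = 10 ⇒ 9

9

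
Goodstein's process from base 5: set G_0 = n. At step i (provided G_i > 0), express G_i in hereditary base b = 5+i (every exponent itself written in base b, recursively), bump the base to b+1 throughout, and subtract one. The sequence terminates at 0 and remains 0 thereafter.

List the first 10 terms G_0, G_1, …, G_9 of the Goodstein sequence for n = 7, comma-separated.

i=0: 7 = 5 + 2 (b=5); 5→6: 6 + 2 = 8; 8−1 = 7
i=1: 7 = 6 + 1 (b=6); 6→7: 7 + 1 = 8; 8−1 = 7
i=2: 7 = 7 (b=7); 7→8: 8 = 8; 8−1 = 7
i=3: 7 = 7 (b=8); 8→9: 7 = 7; 7−1 = 6
i=4: 6 = 6 (b=9); 9→10: 6 = 6; 6−1 = 5
i=5: 5 = 5 (b=10); 10→11: 5 = 5; 5−1 = 4
i=6: 4 = 4 (b=11); 11→12: 4 = 4; 4−1 = 3
i=7: 3 = 3 (b=12); 12→13: 3 = 3; 3−1 = 2
i=8: 2 = 2 (b=13); 13→14: 2 = 2; 2−1 = 1

7, 7, 7, 7, 6, 5, 4, 3, 2, 1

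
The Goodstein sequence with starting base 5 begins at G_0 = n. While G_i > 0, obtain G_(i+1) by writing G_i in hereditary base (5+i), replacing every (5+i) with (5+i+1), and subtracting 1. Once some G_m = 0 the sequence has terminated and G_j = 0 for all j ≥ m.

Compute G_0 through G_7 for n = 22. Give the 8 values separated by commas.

22 —HB5→ 4·5 + 2 —bump→ 4·6 + 2 = 26 —(−1)→ 25
25 —HB6→ 4·6 + 1 —bump→ 4·7 + 1 = 29 —(−1)→ 28
28 —HB7→ 4·7 —bump→ 4·8 = 32 —(−1)→ 31
31 —HB8→ 3·8 + 7 —bump→ 3·9 + 7 = 34 —(−1)→ 33
33 —HB9→ 3·9 + 6 —bump→ 3·10 + 6 = 36 —(−1)→ 35
35 —HB10→ 3·10 + 5 —bump→ 3·11 + 5 = 38 —(−1)→ 37
37 —HB11→ 3·11 + 4 —bump→ 3·12 + 4 = 40 —(−1)→ 39

22, 25, 28, 31, 33, 35, 37, 39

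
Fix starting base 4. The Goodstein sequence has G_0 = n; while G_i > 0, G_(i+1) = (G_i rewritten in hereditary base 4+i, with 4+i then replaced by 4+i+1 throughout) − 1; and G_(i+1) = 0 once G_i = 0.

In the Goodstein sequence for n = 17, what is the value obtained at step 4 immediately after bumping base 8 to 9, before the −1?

48

17 —HB4→ 4^2 + 1 —bump→ 5^2 + 1 = 26 —(−1)→ 25
25 —HB5→ 5^2 —bump→ 6^2 = 36 —(−1)→ 35
35 —HB6→ 5·6 + 5 —bump→ 5·7 + 5 = 40 —(−1)→ 39
39 —HB7→ 5·7 + 4 —bump→ 5·8 + 4 = 44 —(−1)→ 43
43 —HB8→ 5·8 + 3 —bump→ 5·9 + 3 = 48 —(−1)→ 47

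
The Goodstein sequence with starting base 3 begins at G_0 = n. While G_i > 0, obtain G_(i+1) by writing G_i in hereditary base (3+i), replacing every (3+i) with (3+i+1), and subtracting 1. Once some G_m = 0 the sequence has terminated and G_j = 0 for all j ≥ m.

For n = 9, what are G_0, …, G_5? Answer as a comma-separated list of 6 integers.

(0) 9|_3 = 3^2 ↦ 4^2|_4 = 16 ⇒ 15
(1) 15|_4 = 3·4 + 3 ↦ 3·5 + 3|_5 = 18 ⇒ 17
(2) 17|_5 = 3·5 + 2 ↦ 3·6 + 2|_6 = 20 ⇒ 19
(3) 19|_6 = 3·6 + 1 ↦ 3·7 + 1|_7 = 22 ⇒ 21
(4) 21|_7 = 3·7 ↦ 3·8|_8 = 24 ⇒ 23

9, 15, 17, 19, 21, 23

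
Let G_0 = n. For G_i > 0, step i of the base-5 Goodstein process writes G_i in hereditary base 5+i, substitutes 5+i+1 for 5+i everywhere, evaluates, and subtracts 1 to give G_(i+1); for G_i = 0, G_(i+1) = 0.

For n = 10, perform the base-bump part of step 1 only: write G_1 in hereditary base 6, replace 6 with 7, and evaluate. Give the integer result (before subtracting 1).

12

[0] 10 ≡ 2·5 (base 5). Lift 6: 12. −1: 11.
[1] 11 ≡ 6 + 5 (base 6). Lift 7: 12. −1: 11.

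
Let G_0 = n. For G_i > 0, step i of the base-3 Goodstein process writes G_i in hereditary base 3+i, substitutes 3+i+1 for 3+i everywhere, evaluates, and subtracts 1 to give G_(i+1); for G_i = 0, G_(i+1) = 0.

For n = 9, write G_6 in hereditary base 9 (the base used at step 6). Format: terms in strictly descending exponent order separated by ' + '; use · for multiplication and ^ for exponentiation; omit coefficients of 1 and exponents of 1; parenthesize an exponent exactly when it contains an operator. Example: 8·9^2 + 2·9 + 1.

[0] 9 ≡ 3^2 (base 3). Lift 4: 16. −1: 15.
[1] 15 ≡ 3·4 + 3 (base 4). Lift 5: 18. −1: 17.
[2] 17 ≡ 3·5 + 2 (base 5). Lift 6: 20. −1: 19.
[3] 19 ≡ 3·6 + 1 (base 6). Lift 7: 22. −1: 21.
[4] 21 ≡ 3·7 (base 7). Lift 8: 24. −1: 23.
[5] 23 ≡ 2·8 + 7 (base 8). Lift 9: 25. −1: 24.
[6] 24 ≡ 2·9 + 6 (base 9). Lift 10: 26. −1: 25.

2·9 + 6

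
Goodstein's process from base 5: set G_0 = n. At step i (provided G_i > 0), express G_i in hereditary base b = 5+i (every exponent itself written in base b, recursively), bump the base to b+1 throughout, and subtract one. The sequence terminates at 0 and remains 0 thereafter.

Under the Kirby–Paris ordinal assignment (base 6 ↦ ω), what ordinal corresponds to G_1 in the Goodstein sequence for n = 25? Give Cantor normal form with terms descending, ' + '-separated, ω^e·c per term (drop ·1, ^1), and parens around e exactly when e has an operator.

i=0: 25 = 5^2 (b=5); 5→6: 6^2 = 36; 36−1 = 35
i=1: 35 = 5·6 + 5 (b=6); 6→7: 5·7 + 5 = 40; 40−1 = 39

ω·5 + 5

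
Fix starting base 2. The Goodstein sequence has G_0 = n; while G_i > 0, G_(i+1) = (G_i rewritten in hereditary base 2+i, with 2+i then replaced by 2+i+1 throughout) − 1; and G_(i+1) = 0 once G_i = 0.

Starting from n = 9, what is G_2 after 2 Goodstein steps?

step 0: 9 = 2^(2 + 1) + 1; sub 3 for 2: 3^(3 + 1) + 1; = 82; G_1 = 82−1 = 81
step 1: 81 = 3^(3 + 1); sub 4 for 3: 4^(4 + 1); = 1024; G_2 = 1024−1 = 1023
step 2: 1023 = 3·4^4 + 3·4^3 + 3·4^2 + 3·4 + 3; sub 5 for 4: 3·5^5 + 3·5^3 + 3·5^2 + 3·5 + 3; = 9843; G_3 = 9843−1 = 9842

1023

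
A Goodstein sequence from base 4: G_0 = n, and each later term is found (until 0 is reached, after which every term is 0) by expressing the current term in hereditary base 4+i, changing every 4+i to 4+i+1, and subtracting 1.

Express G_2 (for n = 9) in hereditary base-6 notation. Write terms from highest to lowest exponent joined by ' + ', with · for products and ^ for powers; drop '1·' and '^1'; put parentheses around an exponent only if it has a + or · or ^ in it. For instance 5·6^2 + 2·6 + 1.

[0] 9 ≡ 2·4 + 1 (base 4). Lift 5: 11. −1: 10.
[1] 10 ≡ 2·5 (base 5). Lift 6: 12. −1: 11.

6 + 5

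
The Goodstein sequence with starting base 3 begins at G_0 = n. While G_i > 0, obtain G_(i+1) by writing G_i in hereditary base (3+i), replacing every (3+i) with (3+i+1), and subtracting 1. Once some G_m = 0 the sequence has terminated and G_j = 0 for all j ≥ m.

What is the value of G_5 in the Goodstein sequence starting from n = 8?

[0] 8 ≡ 2·3 + 2 (base 3). Lift 4: 10. −1: 9.
[1] 9 ≡ 2·4 + 1 (base 4). Lift 5: 11. −1: 10.
[2] 10 ≡ 2·5 (base 5). Lift 6: 12. −1: 11.
[3] 11 ≡ 6 + 5 (base 6). Lift 7: 12. −1: 11.
[4] 11 ≡ 7 + 4 (base 7). Lift 8: 12. −1: 11.
[5] 11 ≡ 8 + 3 (base 8). Lift 9: 12. −1: 11.

11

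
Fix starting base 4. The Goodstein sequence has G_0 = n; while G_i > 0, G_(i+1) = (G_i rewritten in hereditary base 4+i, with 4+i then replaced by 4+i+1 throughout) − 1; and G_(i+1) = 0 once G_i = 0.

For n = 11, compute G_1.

12

G_0=11  [base 4] 2·4 + 3  →[4↦5]→  2·5 + 3 = 13  −1 ⇒ G_1=12
G_1=12  [base 5] 2·5 + 2  →[5↦6]→  2·6 + 2 = 14  −1 ⇒ G_2=13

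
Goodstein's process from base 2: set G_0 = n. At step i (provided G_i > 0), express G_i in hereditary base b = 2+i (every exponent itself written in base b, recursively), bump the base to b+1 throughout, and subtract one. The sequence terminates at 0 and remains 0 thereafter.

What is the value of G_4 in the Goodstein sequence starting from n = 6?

46655

(0) 6|_2 = 2^2 + 2 ↦ 3^3 + 3|_3 = 30 ⇒ 29
(1) 29|_3 = 3^3 + 2 ↦ 4^4 + 2|_4 = 258 ⇒ 257
(2) 257|_4 = 4^4 + 1 ↦ 5^5 + 1|_5 = 3126 ⇒ 3125
(3) 3125|_5 = 5^5 ↦ 6^6|_6 = 46656 ⇒ 46655
(4) 46655|_6 = 5·6^5 + 5·6^4 + 5·6^3 + 5·6^2 + 5·6 + 5 ↦ 5·7^5 + 5·7^4 + 5·7^3 + 5·7^2 + 5·7 + 5|_7 = 98040 ⇒ 98039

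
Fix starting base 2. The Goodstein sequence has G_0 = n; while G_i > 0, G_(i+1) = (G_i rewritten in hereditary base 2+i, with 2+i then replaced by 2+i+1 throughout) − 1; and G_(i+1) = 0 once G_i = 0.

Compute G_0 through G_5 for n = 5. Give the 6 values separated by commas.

(0) 5|_2 = 2^2 + 1 ↦ 3^3 + 1|_3 = 28 ⇒ 27
(1) 27|_3 = 3^3 ↦ 4^4|_4 = 256 ⇒ 255
(2) 255|_4 = 3·4^3 + 3·4^2 + 3·4 + 3 ↦ 3·5^3 + 3·5^2 + 3·5 + 3|_5 = 468 ⇒ 467
(3) 467|_5 = 3·5^3 + 3·5^2 + 3·5 + 2 ↦ 3·6^3 + 3·6^2 + 3·6 + 2|_6 = 776 ⇒ 775
(4) 775|_6 = 3·6^3 + 3·6^2 + 3·6 + 1 ↦ 3·7^3 + 3·7^2 + 3·7 + 1|_7 = 1198 ⇒ 1197

5, 27, 255, 467, 775, 1197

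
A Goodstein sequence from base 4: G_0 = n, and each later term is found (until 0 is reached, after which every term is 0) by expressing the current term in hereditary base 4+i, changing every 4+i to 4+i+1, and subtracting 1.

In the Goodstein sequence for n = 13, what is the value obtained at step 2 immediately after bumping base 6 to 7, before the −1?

[0] 13 ≡ 3·4 + 1 (base 4). Lift 5: 16. −1: 15.
[1] 15 ≡ 3·5 (base 5). Lift 6: 18. −1: 17.
[2] 17 ≡ 2·6 + 5 (base 6). Lift 7: 19. −1: 18.

19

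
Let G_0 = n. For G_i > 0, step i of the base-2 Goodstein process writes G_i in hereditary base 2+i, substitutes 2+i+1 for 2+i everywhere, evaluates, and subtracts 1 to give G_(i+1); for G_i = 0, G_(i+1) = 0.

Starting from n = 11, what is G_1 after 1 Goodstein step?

84

G_0=11  [base 2] 2^(2 + 1) + 2 + 1  →[2↦3]→  3^(3 + 1) + 3 + 1 = 85  −1 ⇒ G_1=84
G_1=84  [base 3] 3^(3 + 1) + 3  →[3↦4]→  4^(4 + 1) + 4 = 1028  −1 ⇒ G_2=1027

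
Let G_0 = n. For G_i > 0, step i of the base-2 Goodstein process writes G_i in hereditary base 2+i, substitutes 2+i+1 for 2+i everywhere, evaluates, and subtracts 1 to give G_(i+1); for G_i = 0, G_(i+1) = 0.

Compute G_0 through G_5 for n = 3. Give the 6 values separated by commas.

G_0=3  [base 2] 2 + 1  →[2↦3]→  3 + 1 = 4  −1 ⇒ G_1=3
G_1=3  [base 3] 3  →[3↦4]→  4 = 4  −1 ⇒ G_2=3
G_2=3  [base 4] 3  →[4↦5]→  3 = 3  −1 ⇒ G_3=2
G_3=2  [base 5] 2  →[5↦6]→  2 = 2  −1 ⇒ G_4=1
G_4=1  [base 6] 1  →[6↦7]→  1 = 1  −1 ⇒ G_5=0

3, 3, 3, 2, 1, 0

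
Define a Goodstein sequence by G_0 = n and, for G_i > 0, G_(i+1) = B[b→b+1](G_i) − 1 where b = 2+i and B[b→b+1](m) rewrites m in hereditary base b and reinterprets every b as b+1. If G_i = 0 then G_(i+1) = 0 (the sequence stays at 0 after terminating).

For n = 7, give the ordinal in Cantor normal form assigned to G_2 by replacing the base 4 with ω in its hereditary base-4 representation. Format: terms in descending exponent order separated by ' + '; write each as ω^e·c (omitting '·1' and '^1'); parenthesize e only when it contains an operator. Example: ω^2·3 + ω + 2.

ω^ω + 3

G_0=7  [base 2] 2^2 + 2 + 1  →[2↦3]→  3^3 + 3 + 1 = 31  −1 ⇒ G_1=30
G_1=30  [base 3] 3^3 + 3  →[3↦4]→  4^4 + 4 = 260  −1 ⇒ G_2=259
G_2=259  [base 4] 4^4 + 3  →[4↦5]→  5^5 + 3 = 3128  −1 ⇒ G_3=3127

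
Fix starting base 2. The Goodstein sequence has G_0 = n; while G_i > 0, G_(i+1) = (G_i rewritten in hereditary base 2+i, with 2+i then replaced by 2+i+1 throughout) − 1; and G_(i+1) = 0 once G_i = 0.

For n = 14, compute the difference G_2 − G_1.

1171

step 0: 14 = 2^(2 + 1) + 2^2 + 2; sub 3 for 2: 3^(3 + 1) + 3^3 + 3; = 111; G_1 = 111−1 = 110
step 1: 110 = 3^(3 + 1) + 3^3 + 2; sub 4 for 3: 4^(4 + 1) + 4^4 + 2; = 1282; G_2 = 1282−1 = 1281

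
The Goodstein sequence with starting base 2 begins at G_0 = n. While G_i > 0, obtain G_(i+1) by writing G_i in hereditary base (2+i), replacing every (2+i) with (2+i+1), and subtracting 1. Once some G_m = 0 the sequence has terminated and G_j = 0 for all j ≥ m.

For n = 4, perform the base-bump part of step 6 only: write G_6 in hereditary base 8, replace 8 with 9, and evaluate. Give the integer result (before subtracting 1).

i=0: 4 = 2^2 (b=2); 2→3: 3^3 = 27; 27−1 = 26
i=1: 26 = 2·3^2 + 2·3 + 2 (b=3); 3→4: 2·4^2 + 2·4 + 2 = 42; 42−1 = 41
i=2: 41 = 2·4^2 + 2·4 + 1 (b=4); 4→5: 2·5^2 + 2·5 + 1 = 61; 61−1 = 60
i=3: 60 = 2·5^2 + 2·5 (b=5); 5→6: 2·6^2 + 2·6 = 84; 84−1 = 83
i=4: 83 = 2·6^2 + 6 + 5 (b=6); 6→7: 2·7^2 + 7 + 5 = 110; 110−1 = 109
i=5: 109 = 2·7^2 + 7 + 4 (b=7); 7→8: 2·8^2 + 8 + 4 = 140; 140−1 = 139
i=6: 139 = 2·8^2 + 8 + 3 (b=8); 8→9: 2·9^2 + 9 + 3 = 174; 174−1 = 173

174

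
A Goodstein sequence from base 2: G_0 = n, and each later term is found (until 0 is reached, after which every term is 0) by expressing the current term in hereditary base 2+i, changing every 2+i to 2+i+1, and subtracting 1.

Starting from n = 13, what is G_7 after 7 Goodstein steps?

3486786855

step 0: 13 = 2^(2 + 1) + 2^2 + 1; sub 3 for 2: 3^(3 + 1) + 3^3 + 1; = 109; G_1 = 109−1 = 108
step 1: 108 = 3^(3 + 1) + 3^3; sub 4 for 3: 4^(4 + 1) + 4^4; = 1280; G_2 = 1280−1 = 1279
step 2: 1279 = 4^(4 + 1) + 3·4^3 + 3·4^2 + 3·4 + 3; sub 5 for 4: 5^(5 + 1) + 3·5^3 + 3·5^2 + 3·5 + 3; = 16093; G_3 = 16093−1 = 16092
step 3: 16092 = 5^(5 + 1) + 3·5^3 + 3·5^2 + 3·5 + 2; sub 6 for 5: 6^(6 + 1) + 3·6^3 + 3·6^2 + 3·6 + 2; = 280712; G_4 = 280712−1 = 280711
step 4: 280711 = 6^(6 + 1) + 3·6^3 + 3·6^2 + 3·6 + 1; sub 7 for 6: 7^(7 + 1) + 3·7^3 + 3·7^2 + 3·7 + 1; = 5765999; G_5 = 5765999−1 = 5765998
step 5: 5765998 = 7^(7 + 1) + 3·7^3 + 3·7^2 + 3·7; sub 8 for 7: 8^(8 + 1) + 3·8^3 + 3·8^2 + 3·8; = 134219480; G_6 = 134219480−1 = 134219479
step 6: 134219479 = 8^(8 + 1) + 3·8^3 + 3·8^2 + 2·8 + 7; sub 9 for 8: 9^(9 + 1) + 3·9^3 + 3·9^2 + 2·9 + 7; = 3486786856; G_7 = 3486786856−1 = 3486786855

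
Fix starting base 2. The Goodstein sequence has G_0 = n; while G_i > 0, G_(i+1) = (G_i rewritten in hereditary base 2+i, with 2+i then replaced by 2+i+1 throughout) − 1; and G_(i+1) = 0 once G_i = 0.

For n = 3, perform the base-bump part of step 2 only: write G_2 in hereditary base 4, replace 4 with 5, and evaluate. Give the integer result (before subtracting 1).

3

3 —HB2→ 2 + 1 —bump→ 3 + 1 = 4 —(−1)→ 3
3 —HB3→ 3 —bump→ 4 = 4 —(−1)→ 3
3 —HB4→ 3 —bump→ 3 = 3 —(−1)→ 2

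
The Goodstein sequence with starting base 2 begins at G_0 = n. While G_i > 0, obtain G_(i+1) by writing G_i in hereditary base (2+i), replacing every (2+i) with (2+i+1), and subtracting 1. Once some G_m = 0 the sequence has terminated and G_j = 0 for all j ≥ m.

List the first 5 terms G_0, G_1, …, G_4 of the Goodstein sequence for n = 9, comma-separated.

[0] 9 ≡ 2^(2 + 1) + 1 (base 2). Lift 3: 82. −1: 81.
[1] 81 ≡ 3^(3 + 1) (base 3). Lift 4: 1024. −1: 1023.
[2] 1023 ≡ 3·4^4 + 3·4^3 + 3·4^2 + 3·4 + 3 (base 4). Lift 5: 9843. −1: 9842.
[3] 9842 ≡ 3·5^5 + 3·5^3 + 3·5^2 + 3·5 + 2 (base 5). Lift 6: 140744. −1: 140743.

9, 81, 1023, 9842, 140743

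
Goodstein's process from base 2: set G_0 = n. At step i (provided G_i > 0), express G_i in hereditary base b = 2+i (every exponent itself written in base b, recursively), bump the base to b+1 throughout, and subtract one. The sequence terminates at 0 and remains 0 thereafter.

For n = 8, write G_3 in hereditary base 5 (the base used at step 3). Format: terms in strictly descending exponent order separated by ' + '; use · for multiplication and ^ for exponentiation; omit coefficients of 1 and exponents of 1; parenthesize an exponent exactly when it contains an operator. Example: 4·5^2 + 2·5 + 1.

2·5^5 + 2·5^2 + 2·5

G_0 = 8. HB_2(8) = 2^(2 + 1). Bump = 81. G_1 = 80.
G_1 = 80. HB_3(80) = 2·3^3 + 2·3^2 + 2·3 + 2. Bump = 554. G_2 = 553.
G_2 = 553. HB_4(553) = 2·4^4 + 2·4^2 + 2·4 + 1. Bump = 6311. G_3 = 6310.
G_3 = 6310. HB_5(6310) = 2·5^5 + 2·5^2 + 2·5. Bump = 93396. G_4 = 93395.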